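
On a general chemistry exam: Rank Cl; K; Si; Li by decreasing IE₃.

Li > K > Cl > Si

Consider each +2 ion: Cl²⁺ still has 5 valence electrons; K²⁺ is already 1 electron into the core; Si²⁺ still has 2 valence electrons; Li²⁺ is already 1 electron into the core.
Core electrons are held far more tightly than valence electrons, so K and Li top the IE_3 order.
Valence configurations: Cl²⁺ [Ne]3s²3p³, Si²⁺ [Ne]3s².
The numbers (kJ/mol): Cl 3822, K 4420, Si 3232, Li 11815.
Hence IE_3: Si < Cl < K < Li.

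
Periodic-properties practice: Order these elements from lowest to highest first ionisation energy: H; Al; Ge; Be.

First ionization energy rises across a period (greater Z_eff holds electrons more tightly) and falls down a group (valence electrons are farther from the nucleus).
A diagonal step moves right (one effect) and down (the opposite effect) at once.
Ge > Al: period and group pull opposite ways; the across-period shift dominates (762 vs 578 kJ/mol).
Be > Ge: the two effects oppose for this pair; the down-group effect wins (900 vs 762 kJ/mol).
H > Be: the two effects oppose for this pair; the down-group effect wins (1312 vs 900 kJ/mol).
Tabulated first ionization energy (kJ/mol): H 1312, Be 900, Al 578, Ge 762.
So from lowest to highest: Al < Ge < Be < H.

Al < Ge < Be < H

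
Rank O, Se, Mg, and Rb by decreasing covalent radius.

Radius decreases left→right (rising Z_eff, same n) and increases top→bottom (higher n).
These span different periods and groups, so the two trends combine.
Se > O: they share group 16; the group trend gives Se the larger value.
Mg > Se: the two effects oppose for this pair; the across-period effect wins (139 vs 116 pm).
Rb > Mg: relative to Mg, both the across-period and down-group shifts push Rb's atomic radius up.
Approximate values (pm): O 63, Mg 139, Se 116, Rb 210.
So from largest to smallest: Rb > Mg > Se > O.

Rb > Mg > Se > O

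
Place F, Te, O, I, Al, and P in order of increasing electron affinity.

O is in period 2, group 16; F is in period 2, group 17; Al is in period 3, group 13; P is in period 3, group 15; Te is in period 5, group 16; I is in period 5, group 17.
Electron affinity generally becomes more exothermic across a period toward the halogens and less exothermic down a group.
Here both period and group differ, so the two effects have to be weighed against each other.
P > Al: both are in period 3; the period trend gives P the larger value.
O > P: relative to P, both the across-period and down-group shifts push O's electron affinity up.
Te > O: this pair runs against the simple trend — see the exception note.
I > Te: both are in period 5; the period trend gives I the larger value.
F > I: they share group 17; the group trend gives F the larger value.
Note the exception: Te has a higher electron affinity than O, contrary to the simple trend — O's compact 2p subshell gives strong electron–electron repulsion on the added electron.
Tabulated electron affinity (kJ/mol): O 141, F 328, Al 42, P 72, Te 190, I 295.
So from lowest to highest: Al < P < O < Te < I < F.

Al < P < O < Te < I < F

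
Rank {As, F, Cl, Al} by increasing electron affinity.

F is in period 2, group 17; Al is in period 3, group 13; Cl is in period 3, group 17; As is in period 4, group 15.
Atoms with high Z_eff and room in the valence shell (especially the halogens) have the most exothermic electron affinities.
Neither a single period nor a single group — weigh both effects.
As > Al: the two effects oppose for this pair; the across-period effect wins (78 vs 42 kJ/mol).
F > As: both effects reinforce here, so F is clearly the higher of the two.
Cl > F: this pair runs against the simple trend — see the exception note.
Note the exception: Cl has a higher electron affinity than F, contrary to the simple trend — F's small 2p subshell makes the incoming electron feel strong e⁻–e⁻ repulsion, so Cl actually releases more energy on gaining an electron.
For reference (kJ/mol): F 328, Al 42, Cl 349, As 78.
So from lowest to highest: Al < As < F < Cl.

Al, As, F, Cl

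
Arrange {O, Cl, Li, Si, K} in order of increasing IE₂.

Si < Cl < K < O < Li

After 1 electron has been removed, what remains? O⁺ still has 5 valence electrons; Cl⁺ still has 6 valence electrons; Li⁺ is the bare [He] core; Si⁺ still has 3 valence electrons; K⁺ is the bare [Ar] core.
Usually core removal costs more than valence removal, but here the competition is close: a tightly held n=2 valence electron can cost more to remove than an n=3 core electron, so the actual values have to decide it.
Valence configurations: O⁺ [He]2s²2p³, Cl⁺ [Ne]3s²3p⁴, Si⁺ [Ne]3s²3p¹.
Tabulated IE_2 (kJ/mol): O 3388, Cl 2298, Li 7298, Si 1577, K 3052.
Hence IE_2: Si < Cl < K < O < Li.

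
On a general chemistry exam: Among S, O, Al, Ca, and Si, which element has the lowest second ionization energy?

Ca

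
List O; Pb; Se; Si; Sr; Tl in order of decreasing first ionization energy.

O, Se, Si, Pb, Tl, Sr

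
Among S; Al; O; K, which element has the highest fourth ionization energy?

Al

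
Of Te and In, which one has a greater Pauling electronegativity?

In is in period 5, group 13; Te is in period 5, group 16.
Electronegativity increases across a period and decreases down a group, tracking effective nuclear charge and atomic size.
All lie in period 5, so electronegativity increases left to right.
So Te has the greater Pauling electronegativity (Te > In).

Te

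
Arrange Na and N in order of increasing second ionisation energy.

After 1 electron has been removed, what remains? Na⁺ is the bare [Ne] core; N⁺ still has 4 valence electrons.
Pulling an electron out of a noble-gas core costs far more than removing a remaining valence electron, so Na sits at the high end of IE_2.
The numbers (kJ/mol): Na 4562, N 2856.
So the second ionization energies run N < Na.

N < Na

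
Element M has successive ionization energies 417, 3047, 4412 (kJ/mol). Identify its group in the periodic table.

Group 1

Look for the largest jump between consecutive ionization energies: IE2/IE1 ≈ 7.3, far larger than any earlier ratio.
That jump marks the point where a core electron is being removed. So the atom has 1 valence electron.
A main-group element with 1 valence electron is in group 1.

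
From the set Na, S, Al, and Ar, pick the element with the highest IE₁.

Ar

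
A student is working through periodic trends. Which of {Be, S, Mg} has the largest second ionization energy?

The second ionization energy removes an electron from the +1 ion. For each element: Be⁺ still has 1 valence electron; S⁺ still has 5 valence electrons; Mg⁺ still has 1 valence electron.
All are still removing valence electrons, so compare the +1 ions as you would atoms: IE_2 generally rises across a period (higher Z_eff) and falls down a group (larger shell), subject to the usual subshell exceptions.
Valence configurations: Be⁺ [He]2s¹, S⁺ [Ne]3s²3p³, Mg⁺ [Ne]3s¹.
The numbers (kJ/mol): Be 1757, S 2252, Mg 1451.
So the second ionization energies run Mg < Be < S.

S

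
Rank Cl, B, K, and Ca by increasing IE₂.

Ca < Cl < B < K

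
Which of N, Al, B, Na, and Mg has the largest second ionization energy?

Na

The second ionization energy removes an electron from the +1 ion. For each element: N⁺ still has 4 valence electrons; Al⁺ still has 2 valence electrons; B⁺ still has 2 valence electrons; Na⁺ is the bare [Ne] core; Mg⁺ still has 1 valence electron.
Breaking into a closed-shell core is much more expensive than removing a leftover valence electron — Na has the largest IE_2 here.
Valence configurations: N⁺ [He]2s²2p², Al⁺ [Ne]3s², B⁺ [He]2s², Mg⁺ [Ne]3s¹.
Approximate IE_2 values (kJ/mol): N 2856, Al 1817, B 2427, Na 4562, Mg 1451.
Putting it together, IE_2: Mg < Al < B < N < Na.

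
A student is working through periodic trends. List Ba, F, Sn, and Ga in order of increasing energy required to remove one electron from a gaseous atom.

Ba < Ga < Sn < F

F is in period 2, group 17; Ga is in period 4, group 13; Sn is in period 5, group 14; Ba is in period 6, group 2.
First ionization energy rises across a period (greater Z_eff holds electrons more tightly) and falls down a group (valence electrons are farther from the nucleus).
These span different periods and groups, so the two trends combine.
Ga > Ba: relative to Ba, both the across-period and down-group shifts push Ga's first ionization energy up.
Sn > Ga: period and group pull opposite ways; the across-period shift dominates (709 vs 579 kJ/mol).
F > Sn: both effects reinforce here, so F is clearly the higher of the two.
Approximate values (kJ/mol): F 1681, Ga 579, Sn 709, Ba 503.
So from lowest to highest: Ba < Ga < Sn < F.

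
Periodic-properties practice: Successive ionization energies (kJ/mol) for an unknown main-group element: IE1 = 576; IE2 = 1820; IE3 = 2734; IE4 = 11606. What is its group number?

Group 13

Look for the largest jump between consecutive ionization energies: IE4/IE3 ≈ 4.2, far larger than any earlier ratio.
That jump marks the point where a core electron is being removed. So the atom has 3 valence electrons.
A main-group element with 3 valence electrons is in group 13.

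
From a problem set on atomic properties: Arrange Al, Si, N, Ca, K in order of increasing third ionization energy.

Consider each +2 ion: Al²⁺ still has 1 valence electron; Si²⁺ still has 2 valence electrons; N²⁺ still has 3 valence electrons; Ca²⁺ is the bare [Ar] core; K²⁺ is already 1 electron into the core.
Usually core removal costs more than valence removal, but here the competition is close: a tightly held n=2 valence electron can cost more to remove than an n=3 core electron, so the actual values have to decide it.
Valence configurations: Al²⁺ [Ne]3s¹, Si²⁺ [Ne]3s², N²⁺ [He]2s²2p¹.
The numbers (kJ/mol): Al 2745, Si 3232, N 4578, Ca 4912, K 4420.
Putting it together, IE_3: Al < Si < K < N < Ca.

Al < Si < K < N < Ca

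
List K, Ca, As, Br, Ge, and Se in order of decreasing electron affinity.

K is in period 4, group 1; Ca is in period 4, group 2; Ge is in period 4, group 14; As is in period 4, group 15; Se is in period 4, group 16; Br is in period 4, group 17.
Electron affinity generally becomes more exothermic across a period toward the halogens and less exothermic down a group.
All lie in period 4; the across-period trend (electron affinity increases left to right) applies, with the exception below.
Note the exception: K has a higher electron affinity than Ca, contrary to the simple trend — adding an electron to Ca (ns²) has to open a new, higher-energy np subshell, which is unfavourable.
Note the exception: Ge has a higher electron affinity than As, contrary to the simple trend — adding an electron to As's half-filled 4p³ is unfavourable, so Ge (4p²) has the more exothermic EA.
Approximate values (kJ/mol): K 48, Ca 2, Ge 119, As 78, Se 195, Br 325.
So from highest to lowest: Br > Se > Ge > As > K > Ca.

Br, Se, Ge, As, K, Ca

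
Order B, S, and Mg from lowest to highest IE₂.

IE_2 is the cost of taking one more electron from the +1 cation: B⁺ still has 2 valence electrons; S⁺ still has 5 valence electrons; Mg⁺ still has 1 valence electron.
All are still removing valence electrons, so compare the +1 ions as you would atoms: IE_2 generally rises across a period (higher Z_eff) and falls down a group (larger shell), subject to the usual subshell exceptions.
Valence configurations: B⁺ [He]2s², S⁺ [Ne]3s²3p³, Mg⁺ [Ne]3s¹.
Approximate IE_2 values (kJ/mol): B 2427, S 2252, Mg 1451.
Overall IE_2 order: Mg < S < B.

Mg < S < B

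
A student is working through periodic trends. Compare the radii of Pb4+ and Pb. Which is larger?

Forming Pb4+ removes 4 electrons from Pb. Fewer electrons for the same nuclear charge means less shielding and a higher Z_eff on the remaining electrons.
A cation is smaller than its parent atom: Pb4+ < Pb.

Pb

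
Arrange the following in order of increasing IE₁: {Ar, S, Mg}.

Mg < S < Ar

Removing the outermost electron gets harder across a period and easier down a group.
All lie in period 3, so first ionization energy increases left to right.
So from lowest to highest: Mg < S < Ar.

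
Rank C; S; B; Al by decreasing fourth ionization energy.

B > Al > C > S

The fourth ionization energy removes an electron from the +3 ion. For each element: C³⁺ still has 1 valence electron; S³⁺ still has 3 valence electrons; B³⁺ is the bare [He] core; Al³⁺ is the bare [Ne] core.
Pulling an electron out of a noble-gas core costs far more than removing a remaining valence electron, so Al and B sit at the high end of IE_4.
Valence configurations: C³⁺ [He]2s¹, S³⁺ [Ne]3s²3p¹.
Tabulated IE_4 (kJ/mol): C 6223, S 4556, B 25026, Al 11577.
Overall IE_4 order: S < C < Al < B.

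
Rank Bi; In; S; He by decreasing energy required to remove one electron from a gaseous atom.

He, S, Bi, In

He is in period 1, group 18; S is in period 3, group 16; In is in period 5, group 13; Bi is in period 6, group 15.
First ionization energy rises across a period (greater Z_eff holds electrons more tightly) and falls down a group (valence electrons are farther from the nucleus).
These span different periods and groups, so the two trends combine.
Bi > In: period and group pull opposite ways; the across-period shift dominates (703 vs 558 kJ/mol).
S > Bi: relative to Bi, both the across-period and down-group shifts push S's first ionization energy up.
He > S: relative to S, both the across-period and down-group shifts push He's first ionization energy up.
For reference (kJ/mol): He 2372, S 1000, In 558, Bi 703.
So from highest to lowest: He > S > Bi > In.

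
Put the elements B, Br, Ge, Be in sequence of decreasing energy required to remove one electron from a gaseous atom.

Br > Be > B > Ge

Be is in period 2, group 2; B is in period 2, group 13; Ge is in period 4, group 14; Br is in period 4, group 17.
IE₁ increases left→right with effective nuclear charge and decreases top→bottom as the valence shell moves farther out.
Neither a single period nor a single group — weigh both effects.
B > Ge: period and group pull opposite ways; the down-group shift dominates (801 vs 762 kJ/mol).
Be > B: this pair runs against the simple trend — see the exception note.
Br > Be: period and group pull opposite ways; the across-period shift dominates (1140 vs 900 kJ/mol).
Note the exception: Be has a higher first ionization energy than B, contrary to the simple trend — removing B's lone 2p electron is easier than breaking Be's filled 2s².
Tabulated first ionization energy (kJ/mol): Be 900, B 801, Ge 762, Br 1140.
So from highest to lowest: Br > Be > B > Ge.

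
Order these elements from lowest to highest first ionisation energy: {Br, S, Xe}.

S is in period 3, group 16; Br is in period 4, group 17; Xe is in period 5, group 18.
Across a period the outer electron is held more tightly (higher IE₁); down a group it sits in a higher shell, more shielded, and comes off more easily.
These sit on a diagonal, where the across-period and down-group effects partly cancel.
Br > S: period and group pull opposite ways; the across-period shift dominates (1140 vs 1000 kJ/mol).
Xe > Br: the two effects oppose for this pair; the across-period effect wins (1170 vs 1140 kJ/mol).
Approximate values (kJ/mol): S 1000, Br 1140, Xe 1170.
So from lowest to highest: S < Br < Xe.

S, Br, Xe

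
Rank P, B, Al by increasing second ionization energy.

IE_2 is the cost of taking one more electron from the +1 cation: P⁺ still has 4 valence electrons; B⁺ still has 2 valence electrons; Al⁺ still has 2 valence electrons.
All are still removing valence electrons, so compare the +1 ions as you would atoms: IE_2 generally rises across a period (higher Z_eff) and falls down a group (larger shell), subject to the usual subshell exceptions.
Valence configurations: P⁺ [Ne]3s²3p², B⁺ [He]2s², Al⁺ [Ne]3s².
The numbers (kJ/mol): P 1907, B 2427, Al 1817.
Overall IE_2 order: Al < P < B.

Al, P, B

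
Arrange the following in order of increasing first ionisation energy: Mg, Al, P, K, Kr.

Mg is in period 3, group 2; Al is in period 3, group 13; P is in period 3, group 15; K is in period 4, group 1; Kr is in period 4, group 18.
Across a period the outer electron is held more tightly (higher IE₁); down a group it sits in a higher shell, more shielded, and comes off more easily.
Neither a single period nor a single group — weigh both effects.
Al > K: relative to K, both the across-period and down-group shifts push Al's first ionization energy up.
Mg > Al: this pair runs against the simple trend — see the exception note.
P > Mg: P lies to the right of Mg in period 3, so the across-period effect alone puts P higher.
Kr > P: period and group pull opposite ways; the across-period shift dominates (1351 vs 1012 kJ/mol).
Note the exception: Mg has a higher first ionization energy than Al, contrary to the simple trend — Al's single 3p electron is easier to remove than one from Mg's filled 3s².
Approximate values (kJ/mol): Mg 738, Al 578, P 1012, K 419, Kr 1351.
So from lowest to highest: K < Al < Mg < P < Kr.

K, Al, Mg, P, Kr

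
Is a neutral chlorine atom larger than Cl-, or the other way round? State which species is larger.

Cl-

Forming Cl- adds 1 electron to Cl. More electron–electron repulsion in the same shell, with unchanged nuclear charge, lets the cloud expand.
An anion is larger than its parent atom: Cl- > Cl.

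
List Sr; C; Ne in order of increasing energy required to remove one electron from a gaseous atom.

Sr < C < Ne

C is in period 2, group 14; Ne is in period 2, group 18; Sr is in period 5, group 2.
IE₁ increases left→right with effective nuclear charge and decreases top→bottom as the valence shell moves farther out.
Here both period and group differ, so the two effects have to be weighed against each other.
C > Sr: both effects reinforce here, so C is clearly the higher of the two.
Ne > C: Ne lies to the right of C in period 2, so the across-period effect alone puts Ne higher.
Tabulated first ionization energy (kJ/mol): C 1086, Ne 2081, Sr 550.
So from lowest to highest: Sr < C < Ne.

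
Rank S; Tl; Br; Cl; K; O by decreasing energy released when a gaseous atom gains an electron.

Cl, Br, S, O, K, Tl

Electron affinity generally becomes more exothermic across a period toward the halogens and less exothermic down a group.
Neither a single period nor a single group — weigh both effects.
K > Tl: the two effects oppose for this pair; the down-group effect wins (48 vs 19 kJ/mol).
O > K: relative to K, both the across-period and down-group shifts push O's electron affinity up.
S > O: this pair runs against the simple trend — see the exception note.
Br > S: the two effects oppose for this pair; the across-period effect wins (325 vs 200 kJ/mol).
Cl > Br: they share group 17; the group trend gives Cl the larger value.
Note the exception: S has a higher electron affinity than O, contrary to the simple trend — the compact 2p subshell of O repels the added electron more than S's larger 3p does.
Approximate values (kJ/mol): O 141, S 200, Cl 349, K 48, Br 325, Tl 19.
So from highest to lowest: Cl > Br > S > O > K > Tl.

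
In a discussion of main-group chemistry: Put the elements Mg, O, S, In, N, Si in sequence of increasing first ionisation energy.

N is in period 2, group 15; O is in period 2, group 16; Mg is in period 3, group 2; Si is in period 3, group 14; S is in period 3, group 16; In is in period 5, group 13.
First ionization energy rises across a period (greater Z_eff holds electrons more tightly) and falls down a group (valence electrons are farther from the nucleus).
Neither a single period nor a single group — weigh both effects.
Mg > In: the two effects oppose for this pair; the down-group effect wins (738 vs 558 kJ/mol).
Si > Mg: both are in period 3; the period trend gives Si the larger value.
S > Si: S lies to the right of Si in period 3, so the across-period effect alone puts S higher.
O > S: O sits above S in group 16, so the down-group effect alone puts O higher.
N > O: this pair runs against the simple trend — see the exception note.
Note the exception: N has a higher first ionization energy than O, contrary to the simple trend — pairing an electron in O's 2p⁴ costs repulsion energy, so O ionizes more easily than half-filled N (2p³).
Approximate values (kJ/mol): N 1402, O 1314, Mg 738, Si 786, S 1000, In 558.
So from lowest to highest: In < Mg < Si < S < O < N.

In < Mg < Si < S < O < N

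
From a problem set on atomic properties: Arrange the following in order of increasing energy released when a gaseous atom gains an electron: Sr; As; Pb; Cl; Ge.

Electron affinity generally becomes more exothermic across a period toward the halogens and less exothermic down a group.
Here both period and group differ, so the two effects have to be weighed against each other.
Pb > Sr: period and group pull opposite ways; the across-period shift dominates (35 vs 5 kJ/mol).
As > Pb: both effects reinforce here, so As is clearly the higher of the two.
Ge > As: this pair runs against the simple trend — see the exception note.
Cl > Ge: both effects reinforce here, so Cl is clearly the higher of the two.
Note the exception: Ge has a higher electron affinity than As, contrary to the simple trend — adding an electron to As's half-filled 4p³ is unfavourable, so Ge (4p²) has the more exothermic EA.
Tabulated electron affinity (kJ/mol): Cl 349, Ge 119, As 78, Sr 5, Pb 35.
So from lowest to highest: Sr < Pb < As < Ge < Cl.

Sr < Pb < As < Ge < Cl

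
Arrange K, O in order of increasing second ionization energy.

Consider each +1 ion: K⁺ is the bare [Ar] core; O⁺ still has 5 valence electrons.
Usually core removal costs more than valence removal, but here the competition is close: a tightly held n=2 valence electron can cost more to remove than an n=3 core electron, so the actual values have to decide it.
Tabulated IE_2 (kJ/mol): K 3052, O 3388.
So the second ionization energies run K < O.

K < O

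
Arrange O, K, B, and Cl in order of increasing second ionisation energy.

Cl < B < K < O

The second ionization energy removes an electron from the +1 ion. For each element: O⁺ still has 5 valence electrons; K⁺ is the bare [Ar] core; B⁺ still has 2 valence electrons; Cl⁺ still has 6 valence electrons.
Usually core removal costs more than valence removal, but here the competition is close: a tightly held n=2 valence electron can cost more to remove than an n=3 core electron, so the actual values have to decide it.
Valence configurations: O⁺ [He]2s²2p³, B⁺ [He]2s², Cl⁺ [Ne]3s²3p⁴.
The numbers (kJ/mol): O 3388, K 3052, B 2427, Cl 2298.
So the second ionization energies run Cl < B < K < O.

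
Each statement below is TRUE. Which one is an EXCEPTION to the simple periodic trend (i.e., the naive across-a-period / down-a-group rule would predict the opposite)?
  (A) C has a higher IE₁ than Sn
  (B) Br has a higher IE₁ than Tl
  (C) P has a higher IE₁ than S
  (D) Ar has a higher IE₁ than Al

(C)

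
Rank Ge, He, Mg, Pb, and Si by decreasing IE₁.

He, Si, Ge, Mg, Pb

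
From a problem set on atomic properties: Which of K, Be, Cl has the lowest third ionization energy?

Cl

The third ionization energy removes an electron from the +2 ion. For each element: K²⁺ is already 1 electron into the core; Be²⁺ is the bare [He] core; Cl²⁺ still has 5 valence electrons.
Pulling an electron out of a noble-gas core costs far more than removing a remaining valence electron, so K and Be sit at the high end of IE_3.
Approximate IE_3 values (kJ/mol): K 4420, Be 14849, Cl 3822.
So the third ionization energies run Cl < K < Be.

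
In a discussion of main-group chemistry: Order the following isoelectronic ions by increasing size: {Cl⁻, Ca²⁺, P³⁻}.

Ca²⁺, Cl⁻, P³⁻

All of these have 18 electrons, so size is governed by nuclear charge alone: the more protons, the stronger the pull on the same electron cloud, and the smaller the ion.
Nuclear charges: Ca²⁺ (Z=20), Cl⁻ (Z=17), P³⁻ (Z=15).
Smallest to largest: Ca²⁺ < Cl⁻ < P³⁻.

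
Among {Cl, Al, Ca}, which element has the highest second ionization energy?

The second ionization energy removes an electron from the +1 ion. For each element: Cl⁺ still has 6 valence electrons; Al⁺ still has 2 valence electrons; Ca⁺ still has 1 valence electron.
All are still removing valence electrons, so compare the +1 ions as you would atoms: IE_2 generally rises across a period (higher Z_eff) and falls down a group (larger shell), subject to the usual subshell exceptions.
Valence configurations: Cl⁺ [Ne]3s²3p⁴, Al⁺ [Ne]3s², Ca⁺ [Ar]4s¹.
Approximate IE_2 values (kJ/mol): Cl 2298, Al 1817, Ca 1145.
Overall IE_2 order: Ca < Al < Cl.

Cl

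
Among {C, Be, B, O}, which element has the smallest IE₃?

B

IE_3 is the cost of taking one more electron from the +2 cation: C²⁺ still has 2 valence electrons; Be²⁺ is the bare [He] core; B²⁺ still has 1 valence electron; O²⁺ still has 4 valence electrons.
Breaking into a closed-shell core is much more expensive than removing a leftover valence electron — Be has the largest IE_3 here.
Valence configurations: C²⁺ [He]2s², B²⁺ [He]2s¹, O²⁺ [He]2s²2p².
Approximate IE_3 values (kJ/mol): C 4620, Be 14849, B 3660, O 5300.
Putting it together, IE_3: B < C < O < Be.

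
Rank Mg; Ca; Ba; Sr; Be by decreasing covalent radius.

Be is in period 2, group 2; Mg is in period 3, group 2; Ca is in period 4, group 2; Sr is in period 5, group 2; Ba is in period 6, group 2.
Across a period the added protons contract the valence shell; down a group each new principal shell makes the atom larger.
All are in group 2, so atomic radius increases down the group.
So from largest to smallest: Ba > Sr > Ca > Mg > Be.

Ba, Sr, Ca, Mg, Be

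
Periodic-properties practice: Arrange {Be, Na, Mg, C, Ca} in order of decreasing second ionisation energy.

Na > C > Be > Mg > Ca

After 1 electron has been removed, what remains? Be⁺ still has 1 valence electron; Na⁺ is the bare [Ne] core; Mg⁺ still has 1 valence electron; C⁺ still has 3 valence electrons; Ca⁺ still has 1 valence electron.
Breaking into a closed-shell core is much more expensive than removing a leftover valence electron — Na has the largest IE_2 here.
Valence configurations: Be⁺ [He]2s¹, Mg⁺ [Ne]3s¹, C⁺ [He]2s²2p¹, Ca⁺ [Ar]4s¹.
Approximate IE_2 values (kJ/mol): Be 1757, Na 4562, Mg 1451, C 2353, Ca 1145.
Putting it together, IE_2: Ca < Mg < Be < C < Na.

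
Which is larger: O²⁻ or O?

O²⁻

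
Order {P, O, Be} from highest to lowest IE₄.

Be > O > P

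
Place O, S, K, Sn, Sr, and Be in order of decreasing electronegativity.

O > S > Sn > Be > Sr > K

Be is in period 2, group 2; O is in period 2, group 16; S is in period 3, group 16; K is in period 4, group 1; Sr is in period 5, group 2; Sn is in period 5, group 14.
EN rises left→right (higher Z_eff, smaller atoms) and falls top→bottom (larger, more shielded atoms).
Neither a single period nor a single group — weigh both effects.
Sr > K: the two effects oppose for this pair; the across-period effect wins (0.95 vs 0.82).
Be > Sr: they share group 2; the group trend gives Be the larger value.
Sn > Be: the two effects oppose for this pair; the across-period effect wins (1.96 vs 1.57).
S > Sn: both effects reinforce here, so S is clearly the higher of the two.
O > S: O sits above S in group 16, so the down-group effect alone puts O higher.
Tabulated electronegativity (Pauling): Be 1.57, O 3.44, S 2.58, K 0.82, Sr 0.95, Sn 1.96.
So from highest to lowest: O > S > Sn > Be > Sr > K.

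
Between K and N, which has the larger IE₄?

N

After 3 electrons have been removed, what remains? K³⁺ is already 2 electrons into the core; N³⁺ still has 2 valence electrons.
Usually core removal costs more than valence removal, but here the competition is close: a tightly held n=2 valence electron can cost more to remove than an n=3 core electron, so the actual values have to decide it.
The numbers (kJ/mol): K 5877, N 7475.
So the fourth ionization energies run K < N.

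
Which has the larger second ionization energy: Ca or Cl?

Cl

IE_2 is the cost of taking one more electron from the +1 cation: Ca⁺ still has 1 valence electron; Cl⁺ still has 6 valence electrons.
All are still removing valence electrons, so compare the +1 ions as you would atoms: IE_2 generally rises across a period (higher Z_eff) and falls down a group (larger shell), subject to the usual subshell exceptions.
Valence configurations: Ca⁺ [Ar]4s¹, Cl⁺ [Ne]3s²3p⁴.
Tabulated IE_2 (kJ/mol): Ca 1145, Cl 2298.
So the second ionization energies run Ca < Cl.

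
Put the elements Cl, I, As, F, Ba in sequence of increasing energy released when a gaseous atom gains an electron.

F is in period 2, group 17; Cl is in period 3, group 17; As is in period 4, group 15; I is in period 5, group 17; Ba is in period 6, group 2.
EA tends to increase across a period and decrease down a group, though the pattern is less regular than for IE or radius.
Neither a single period nor a single group — weigh both effects.
As > Ba: relative to Ba, both the across-period and down-group shifts push As's electron affinity up.
I > As: the two effects oppose for this pair; the across-period effect wins (295 vs 78 kJ/mol).
F > I: they share group 17; the group trend gives F the larger value.
Cl > F: this pair runs against the simple trend — see the exception note.
Note the exception: Cl has a higher electron affinity than F, contrary to the simple trend — F's small 2p subshell makes the incoming electron feel strong e⁻–e⁻ repulsion, so Cl actually releases more energy on gaining an electron.
Approximate values (kJ/mol): F 328, Cl 349, As 78, I 295, Ba 14.
So from lowest to highest: Ba < As < I < F < Cl.

Ba < As < I < F < Cl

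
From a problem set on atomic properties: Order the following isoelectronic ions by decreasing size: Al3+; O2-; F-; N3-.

N3-, O2-, F-, Al3+

All of these have 10 electrons, so size is governed by nuclear charge alone: the more protons, the stronger the pull on the same electron cloud, and the smaller the ion.
Nuclear charges: Al3+ (Z=13), F- (Z=9), O2- (Z=8), N3- (Z=7).
Largest to smallest: N3- > O2- > F- > Al3+.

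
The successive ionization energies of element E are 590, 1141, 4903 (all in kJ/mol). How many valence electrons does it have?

2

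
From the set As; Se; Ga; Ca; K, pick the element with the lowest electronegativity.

K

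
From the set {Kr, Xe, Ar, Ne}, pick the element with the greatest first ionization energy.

Ne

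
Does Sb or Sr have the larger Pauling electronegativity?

Sb

Atoms toward the upper right of the periodic table pull bonding electrons most strongly.
All lie in period 5, so electronegativity increases left to right.
So Sb has the larger Pauling electronegativity (Sb > Sr).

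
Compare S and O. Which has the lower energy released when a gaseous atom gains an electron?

O is in period 2, group 16; S is in period 3, group 16.
Adding an electron releases more energy for atoms nearer the top right (short of the noble gases).
All are in group 16; the group trend (electron affinity increases up the group) applies, with the exception below.
Note the exception: S has a higher electron affinity than O, contrary to the simple trend — the compact 2p subshell of O repels the added electron more than S's larger 3p does.
Tabulated electron affinity (kJ/mol): O 141, S 200.
So O has the lower energy released when a gaseous atom gains an electron (O < S).

O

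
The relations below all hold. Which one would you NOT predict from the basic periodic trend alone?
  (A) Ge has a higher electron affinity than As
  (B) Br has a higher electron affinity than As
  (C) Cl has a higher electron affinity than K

The general trend: electron affinity increases across a period and decreases down a group.
(A) Ge (period 4, group 14) vs As (period 4, group 15): the stated order contradicts the simple trend.
(B) Br (period 4, group 17) vs As (period 4, group 15): the stated order agrees with the simple trend.
(C) Cl (period 3, group 17) vs K (period 4, group 1): the stated order agrees with the simple trend.
The exception is (A): adding an electron to As's half-filled 4p³ is unfavourable, so Ge (4p²) has the more exothermic EA.

(A)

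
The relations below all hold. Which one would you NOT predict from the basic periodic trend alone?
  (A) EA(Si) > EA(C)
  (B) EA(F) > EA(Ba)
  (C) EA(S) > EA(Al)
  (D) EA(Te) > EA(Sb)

(A)

The general trend: electron affinity increases across a period and decreases down a group.
(A) Si (period 3, group 14) vs C (period 2, group 14): the stated order contradicts the simple trend.
(B) F (period 2, group 17) vs Ba (period 6, group 2): the stated order agrees with the simple trend.
(C) S (period 3, group 16) vs Al (period 3, group 13): the stated order agrees with the simple trend.
(D) Te (period 5, group 16) vs Sb (period 5, group 15): the stated order agrees with the simple trend.
The exception is (A): Si's larger, more diffuse 3p orbitals accept an added electron slightly more readily than C's compact 2p.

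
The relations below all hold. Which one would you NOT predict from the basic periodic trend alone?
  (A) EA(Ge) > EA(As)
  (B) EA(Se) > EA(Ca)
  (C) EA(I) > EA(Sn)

(A)

The general trend: electron affinity increases across a period and decreases down a group.
(A) Ge (period 4, group 14) vs As (period 4, group 15): the stated order contradicts the simple trend.
(B) Se (period 4, group 16) vs Ca (period 4, group 2): the stated order agrees with the simple trend.
(C) I (period 5, group 17) vs Sn (period 5, group 14): the stated order agrees with the simple trend.
The exception is (A): adding an electron to As's half-filled 4p³ is unfavourable, so Ge (4p²) has the more exothermic EA.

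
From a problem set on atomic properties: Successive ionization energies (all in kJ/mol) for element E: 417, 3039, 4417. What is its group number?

Look for the largest jump between consecutive ionization energies: IE2/IE1 ≈ 7.3, far larger than any earlier ratio.
That jump marks the point where a core electron is being removed. So the atom has 1 valence electron.
A main-group element with 1 valence electron is in group 1.

Group 1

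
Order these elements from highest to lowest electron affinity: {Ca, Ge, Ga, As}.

Ge > As > Ga > Ca

Ca is in period 4, group 2; Ga is in period 4, group 13; Ge is in period 4, group 14; As is in period 4, group 15.
Electron affinity generally becomes more exothermic across a period toward the halogens and less exothermic down a group.
All lie in period 4; the across-period trend (electron affinity increases left to right) applies, with the exception below.
Note the exception: Ge has a higher electron affinity than As, contrary to the simple trend — adding an electron to As's half-filled 4p³ is unfavourable, so Ge (4p²) has the more exothermic EA.
Approximate values (kJ/mol): Ca 2, Ga 29, Ge 119, As 78.
So from highest to lowest: Ge > As > Ga > Ca.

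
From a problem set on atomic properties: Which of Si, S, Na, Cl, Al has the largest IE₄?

After 3 electrons have been removed, what remains? Si³⁺ still has 1 valence electron; S³⁺ still has 3 valence electrons; Na³⁺ is already 2 electrons into the core; Cl³⁺ still has 4 valence electrons; Al³⁺ is the bare [Ne] core.
Pulling an electron out of a noble-gas core costs far more than removing a remaining valence electron, so Na and Al sit at the high end of IE_4.
Valence configurations: Si³⁺ [Ne]3s¹, S³⁺ [Ne]3s²3p¹, Cl³⁺ [Ne]3s²3p².
The numbers (kJ/mol): Si 4356, S 4556, Na 9543, Cl 5159, Al 11577.
Overall IE_4 order: Si < S < Cl < Na < Al.

Al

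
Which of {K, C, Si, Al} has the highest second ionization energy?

After 1 electron has been removed, what remains? K⁺ is the bare [Ar] core; C⁺ still has 3 valence electrons; Si⁺ still has 3 valence electrons; Al⁺ still has 2 valence electrons.
Breaking into a closed-shell core is much more expensive than removing a leftover valence electron — K has the largest IE_2 here.
Valence configurations: C⁺ [He]2s²2p¹, Si⁺ [Ne]3s²3p¹, Al⁺ [Ne]3s².
Si⁺ loses a lone 3p electron whereas Al⁺ must break into a filled 3s² pair, so IE_2(Al) > IE_2(Si) even though Si has the higher nuclear charge.
Tabulated IE_2 (kJ/mol): K 3052, C 2353, Si 1577, Al 1817.
Putting it together, IE_2: Si < Al < C < K.

K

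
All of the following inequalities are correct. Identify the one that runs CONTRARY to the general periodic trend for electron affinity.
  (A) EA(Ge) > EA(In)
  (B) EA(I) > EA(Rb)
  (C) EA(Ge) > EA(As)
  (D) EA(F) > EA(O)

(C)

The general trend: electron affinity increases across a period and decreases down a group.
(A) Ge (period 4, group 14) vs In (period 5, group 13): the stated order agrees with the simple trend.
(B) I (period 5, group 17) vs Rb (period 5, group 1): the stated order agrees with the simple trend.
(C) Ge (period 4, group 14) vs As (period 4, group 15): the stated order contradicts the simple trend.
(D) F (period 2, group 17) vs O (period 2, group 16): the stated order agrees with the simple trend.
The exception is (C): adding an electron to As's half-filled 4p³ is unfavourable, so Ge (4p²) has the more exothermic EA.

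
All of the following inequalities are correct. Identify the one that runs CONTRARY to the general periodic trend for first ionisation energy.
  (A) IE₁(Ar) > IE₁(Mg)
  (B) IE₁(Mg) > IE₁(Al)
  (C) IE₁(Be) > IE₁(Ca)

(B)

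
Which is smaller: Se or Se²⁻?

Forming Se²⁻ adds 2 electrons to Se. More electron–electron repulsion in the same shell, with unchanged nuclear charge, lets the cloud expand.
An anion is larger than its parent atom: Se²⁻ > Se.

Se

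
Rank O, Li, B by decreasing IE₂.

Li, O, B

The second ionization energy removes an electron from the +1 ion. For each element: O⁺ still has 5 valence electrons; Li⁺ is the bare [He] core; B⁺ still has 2 valence electrons.
Core electrons are held far more tightly than valence electrons, so Li tops the IE_2 order.
Valence configurations: O⁺ [He]2s²2p³, B⁺ [He]2s².
Approximate IE_2 values (kJ/mol): O 3388, Li 7298, B 2427.
So the second ionization energies run B < O < Li.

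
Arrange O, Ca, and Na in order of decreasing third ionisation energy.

Na > O > Ca

IE_3 is the cost of taking one more electron from the +2 cation: O²⁺ still has 4 valence electrons; Ca²⁺ is the bare [Ar] core; Na²⁺ is already 1 electron into the core.
Usually core removal costs more than valence removal, but here the competition is close: a tightly held n=2 valence electron can cost more to remove than an n=3 core electron, so the actual values have to decide it.
The numbers (kJ/mol): O 5300, Ca 4912, Na 6910.
Hence IE_3: Ca < O < Na.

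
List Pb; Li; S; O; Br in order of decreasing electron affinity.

Br, S, O, Li, Pb

EA tends to increase across a period and decrease down a group, though the pattern is less regular than for IE or radius.
Neither a single period nor a single group — weigh both effects.
Li > Pb: the two effects oppose for this pair; the down-group effect wins (60 vs 35 kJ/mol).
O > Li: O lies to the right of Li in period 2, so the across-period effect alone puts O higher.
S > O: this pair runs against the simple trend — see the exception note.
Br > S: the two effects oppose for this pair; the across-period effect wins (325 vs 200 kJ/mol).
Note the exception: S has a higher electron affinity than O, contrary to the simple trend — the compact 2p subshell of O repels the added electron more than S's larger 3p does.
For reference (kJ/mol): Li 60, O 141, S 200, Br 325, Pb 35.
So from highest to lowest: Br > S > O > Li > Pb.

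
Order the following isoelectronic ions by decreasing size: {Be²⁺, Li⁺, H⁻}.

H⁻, Li⁺, Be²⁺

All of these have 2 electrons, so size is governed by nuclear charge alone: the more protons, the stronger the pull on the same electron cloud, and the smaller the ion.
Nuclear charges: Be²⁺ (Z=4), Li⁺ (Z=3), H⁻ (Z=1).
Largest to smallest: H⁻ > Li⁺ > Be²⁺.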